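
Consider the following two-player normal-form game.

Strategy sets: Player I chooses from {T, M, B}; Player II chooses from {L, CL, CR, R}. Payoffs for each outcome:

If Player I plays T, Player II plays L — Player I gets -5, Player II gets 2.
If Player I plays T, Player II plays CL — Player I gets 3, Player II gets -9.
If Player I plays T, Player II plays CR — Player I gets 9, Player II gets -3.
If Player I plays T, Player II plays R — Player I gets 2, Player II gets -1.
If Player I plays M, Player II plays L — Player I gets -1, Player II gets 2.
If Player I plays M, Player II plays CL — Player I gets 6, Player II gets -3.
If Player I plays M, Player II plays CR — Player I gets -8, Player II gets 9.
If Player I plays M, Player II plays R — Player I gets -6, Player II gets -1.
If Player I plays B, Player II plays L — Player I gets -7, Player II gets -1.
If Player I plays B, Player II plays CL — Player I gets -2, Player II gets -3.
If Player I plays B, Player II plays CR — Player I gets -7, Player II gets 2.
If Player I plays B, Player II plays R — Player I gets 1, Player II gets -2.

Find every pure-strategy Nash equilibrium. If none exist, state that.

There is no pure-strategy Nash equilibrium.

For each player, find the best response to each opponent profile; mutual best responses are the pure NE.
Player I against L: payoffs -5, -1, -7 → best response M.
Player I against CL: payoffs 3, 6, -2 → best response M.
Player I against CR: payoffs 9, -8, -7 → best response T.
Player I against R: payoffs 2, -6, 1 → best response T.
Player II against T: payoffs 2, -9, -3, -1 → best response L.
Player II against M: payoffs 2, -3, 9, -1 → best response CR.
Player II against B: payoffs -1, -3, 2, -2 → best response CR.
No profile is a mutual best response for all players.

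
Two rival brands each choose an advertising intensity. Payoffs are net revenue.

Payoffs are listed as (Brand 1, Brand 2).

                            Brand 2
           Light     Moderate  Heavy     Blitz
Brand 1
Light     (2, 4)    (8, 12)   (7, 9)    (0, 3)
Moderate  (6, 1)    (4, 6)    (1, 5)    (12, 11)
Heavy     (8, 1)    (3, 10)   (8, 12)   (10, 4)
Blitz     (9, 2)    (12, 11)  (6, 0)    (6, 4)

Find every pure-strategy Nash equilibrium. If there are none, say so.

Pure-strategy Nash equilibria: (Moderate, Blitz), (Heavy, Heavy), (Blitz, Moderate)

Brand 1 against Light: payoffs 2, 6, 8, 9 → best response Blitz.
Brand 1 against Moderate: payoffs 8, 4, 3, 12 → best response Blitz.
Brand 1 against Heavy: payoffs 7, 1, 8, 6 → best response Heavy.
Brand 1 against Blitz: payoffs 0, 12, 10, 6 → best response Moderate.
Brand 2 against Light: payoffs 4, 12, 9, 3 → best response Moderate.
Brand 2 against Moderate: payoffs 1, 6, 5, 11 → best response Blitz.
Brand 2 against Heavy: payoffs 1, 10, 12, 4 → best response Heavy.
Brand 2 against Blitz: payoffs 2, 11, 0, 4 → best response Moderate.
Mutual best responses: (Moderate, Blitz); (Heavy, Heavy); (Blitz, Moderate).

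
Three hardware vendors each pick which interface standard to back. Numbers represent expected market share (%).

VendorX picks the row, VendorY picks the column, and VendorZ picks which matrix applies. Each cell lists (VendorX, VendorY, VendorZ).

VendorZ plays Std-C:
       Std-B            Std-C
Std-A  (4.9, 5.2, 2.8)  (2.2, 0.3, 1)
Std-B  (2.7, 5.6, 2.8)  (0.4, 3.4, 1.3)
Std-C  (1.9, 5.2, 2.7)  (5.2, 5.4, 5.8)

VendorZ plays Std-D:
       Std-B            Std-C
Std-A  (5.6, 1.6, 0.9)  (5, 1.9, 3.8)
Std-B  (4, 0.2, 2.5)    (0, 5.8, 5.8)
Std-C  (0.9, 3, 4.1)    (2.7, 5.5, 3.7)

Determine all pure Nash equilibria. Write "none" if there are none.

VendorX against (Std-B, Std-C): payoffs 4.9, 2.7, 1.9 → best response Std-A.
VendorX against (Std-B, Std-D): payoffs 5.6, 4, 0.9 → best response Std-A.
VendorX against (Std-C, Std-C): payoffs 2.2, 0.4, 5.2 → best response Std-C.
VendorX against (Std-C, Std-D): payoffs 5, 0, 2.7 → best response Std-A.
VendorY against (Std-A, Std-C): payoffs 5.2, 0.3 → best response Std-B.
VendorY against (Std-A, Std-D): payoffs 1.6, 1.9 → best response Std-C.
VendorY against (Std-B, Std-C): payoffs 5.6, 3.4 → best response Std-B.
VendorY against (Std-B, Std-D): payoffs 0.2, 5.8 → best response Std-C.
VendorY against (Std-C, Std-C): payoffs 5.2, 5.4 → best response Std-C.
VendorY against (Std-C, Std-D): payoffs 3, 5.5 → best response Std-C.
VendorZ against (Std-A, Std-B): payoffs 2.8, 0.9 → best response Std-C.
VendorZ against (Std-A, Std-C): payoffs 1, 3.8 → best response Std-D.
VendorZ against (Std-B, Std-B): payoffs 2.8, 2.5 → best response Std-C.
VendorZ against (Std-B, Std-C): payoffs 1.3, 5.8 → best response Std-D.
VendorZ against (Std-C, Std-B): payoffs 2.7, 4.1 → best response Std-D.
VendorZ against (Std-C, Std-C): payoffs 5.8, 3.7 → best response Std-C.
Mutual best responses: (Std-A, Std-B, Std-C); (Std-A, Std-C, Std-D); (Std-C, Std-C, Std-C).

The pure Nash equilibria are (Std-A, Std-B, Std-C); (Std-A, Std-C, Std-D); (Std-C, Std-C, Std-C).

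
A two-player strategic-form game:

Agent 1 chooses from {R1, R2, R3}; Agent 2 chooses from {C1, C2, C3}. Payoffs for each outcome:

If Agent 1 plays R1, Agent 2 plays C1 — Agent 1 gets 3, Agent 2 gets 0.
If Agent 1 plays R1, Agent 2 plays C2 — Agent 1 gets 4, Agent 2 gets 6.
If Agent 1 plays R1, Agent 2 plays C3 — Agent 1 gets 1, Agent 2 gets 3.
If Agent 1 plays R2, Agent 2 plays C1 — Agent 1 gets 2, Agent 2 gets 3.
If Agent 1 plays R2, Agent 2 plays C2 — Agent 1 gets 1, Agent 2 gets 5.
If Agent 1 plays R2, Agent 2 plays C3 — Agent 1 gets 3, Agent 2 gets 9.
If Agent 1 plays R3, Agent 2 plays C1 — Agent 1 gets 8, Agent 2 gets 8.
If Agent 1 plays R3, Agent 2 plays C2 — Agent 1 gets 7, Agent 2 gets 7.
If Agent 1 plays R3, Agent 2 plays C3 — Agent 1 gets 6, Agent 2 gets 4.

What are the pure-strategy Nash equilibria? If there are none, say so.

Pure NE: (R3, C1)

Mark each player's best response to every combination of opponents' strategies; a profile where every player is best-responding is a pure Nash equilibrium.
Agent 1 against C1: payoffs 3, 2, 8 → best response R3.
Agent 1 against C2: payoffs 4, 1, 7 → best response R3.
Agent 1 against C3: payoffs 1, 3, 6 → best response R3.
Agent 2 against R1: payoffs 0, 6, 3 → best response C2.
Agent 2 against R2: payoffs 3, 5, 9 → best response C3.
Agent 2 against R3: payoffs 8, 7, 4 → best response C1.
Mutual best responses: (R3, C1).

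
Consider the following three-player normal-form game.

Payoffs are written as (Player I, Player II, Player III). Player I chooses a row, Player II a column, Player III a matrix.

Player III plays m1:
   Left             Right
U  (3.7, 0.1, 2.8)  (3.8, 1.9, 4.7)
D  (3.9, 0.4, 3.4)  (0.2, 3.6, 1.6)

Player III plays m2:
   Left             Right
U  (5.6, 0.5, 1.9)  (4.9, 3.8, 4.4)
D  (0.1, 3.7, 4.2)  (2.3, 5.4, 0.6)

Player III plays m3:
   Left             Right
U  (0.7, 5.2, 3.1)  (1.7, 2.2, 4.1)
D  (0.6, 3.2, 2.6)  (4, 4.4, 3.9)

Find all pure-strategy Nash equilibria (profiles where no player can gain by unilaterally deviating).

(U, Left, m3) and (U, Right, m1) and (D, Right, m3)

For each player, find the best response to each opponent profile; mutual best responses are the pure NE.
Player I against (Left, m1): payoffs 3.7, 3.9 → best response D.
Player I against (Left, m2): payoffs 5.6, 0.1 → best response U.
Player I against (Left, m3): payoffs 0.7, 0.6 → best response U.
Player I against (Right, m1): payoffs 3.8, 0.2 → best response U.
Player I against (Right, m2): payoffs 4.9, 2.3 → best response U.
Player I against (Right, m3): payoffs 1.7, 4 → best response D.
Player II against (U, m1): payoffs 0.1, 1.9 → best response Right.
Player II against (U, m2): payoffs 0.5, 3.8 → best response Right.
Player II against (U, m3): payoffs 5.2, 2.2 → best response Left.
Player II against (D, m1): payoffs 0.4, 3.6 → best response Right.
Player II against (D, m2): payoffs 3.7, 5.4 → best response Right.
Player II against (D, m3): payoffs 3.2, 4.4 → best response Right.
Player III against (U, Left): payoffs 2.8, 1.9, 3.1 → best response m3.
Player III against (U, Right): payoffs 4.7, 4.4, 4.1 → best response m1.
Player III against (D, Left): payoffs 3.4, 4.2, 2.6 → best response m2.
Player III against (D, Right): payoffs 1.6, 0.6, 3.9 → best response m3.
Mutual best responses: (U, Left, m3); (U, Right, m1); (D, Right, m3).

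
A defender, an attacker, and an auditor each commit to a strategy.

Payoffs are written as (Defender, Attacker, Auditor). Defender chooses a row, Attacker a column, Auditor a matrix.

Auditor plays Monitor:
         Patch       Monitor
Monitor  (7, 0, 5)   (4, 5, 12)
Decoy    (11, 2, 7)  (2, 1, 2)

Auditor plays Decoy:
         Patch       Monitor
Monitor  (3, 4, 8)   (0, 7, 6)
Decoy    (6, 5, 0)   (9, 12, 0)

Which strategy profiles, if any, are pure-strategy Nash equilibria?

The pure Nash equilibria are (Monitor, Monitor, Monitor), (Decoy, Patch, Monitor).

Mark each player's best response to every combination of opponents' strategies; a profile where every player is best-responding is a pure Nash equilibrium.
Defender against (Patch, Monitor): payoffs 7, 11 → best response Decoy.
Defender against (Patch, Decoy): payoffs 3, 6 → best response Decoy.
Defender against (Monitor, Monitor): payoffs 4, 2 → best response Monitor.
Defender against (Monitor, Decoy): payoffs 0, 9 → best response Decoy.
Attacker against (Monitor, Monitor): payoffs 0, 5 → best response Monitor.
Attacker against (Monitor, Decoy): payoffs 4, 7 → best response Monitor.
Attacker against (Decoy, Monitor): payoffs 2, 1 → best response Patch.
Attacker against (Decoy, Decoy): payoffs 5, 12 → best response Monitor.
Auditor against (Monitor, Patch): payoffs 5, 8 → best response Decoy.
Auditor against (Monitor, Monitor): payoffs 12, 6 → best response Monitor.
Auditor against (Decoy, Patch): payoffs 7, 0 → best response Monitor.
Auditor against (Decoy, Monitor): payoffs 2, 0 → best response Monitor.
Mutual best responses: (Monitor, Monitor, Monitor); (Decoy, Patch, Monitor).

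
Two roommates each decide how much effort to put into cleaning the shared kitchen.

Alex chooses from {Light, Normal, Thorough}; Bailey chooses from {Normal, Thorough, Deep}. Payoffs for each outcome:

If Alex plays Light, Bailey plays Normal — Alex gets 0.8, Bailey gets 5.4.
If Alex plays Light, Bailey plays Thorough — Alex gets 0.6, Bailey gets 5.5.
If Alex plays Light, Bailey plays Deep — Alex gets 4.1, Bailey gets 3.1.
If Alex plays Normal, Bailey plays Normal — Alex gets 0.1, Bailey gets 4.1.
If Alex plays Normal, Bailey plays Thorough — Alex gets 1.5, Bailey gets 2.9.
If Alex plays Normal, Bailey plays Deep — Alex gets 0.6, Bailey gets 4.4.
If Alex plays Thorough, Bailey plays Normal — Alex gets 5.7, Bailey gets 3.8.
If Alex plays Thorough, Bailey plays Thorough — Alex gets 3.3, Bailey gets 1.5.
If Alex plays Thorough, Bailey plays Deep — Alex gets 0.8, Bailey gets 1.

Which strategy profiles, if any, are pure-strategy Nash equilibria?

Alex against Normal: payoffs 0.8, 0.1, 5.7 → best response Thorough.
Alex against Thorough: payoffs 0.6, 1.5, 3.3 → best response Thorough.
Alex against Deep: payoffs 4.1, 0.6, 0.8 → best response Light.
Bailey against Light: payoffs 5.4, 5.5, 3.1 → best response Thorough.
Bailey against Normal: payoffs 4.1, 2.9, 4.4 → best response Deep.
Bailey against Thorough: payoffs 3.8, 1.5, 1 → best response Normal.
Mutual best responses: (Thorough, Normal).

Pure NE: (Thorough, Normal)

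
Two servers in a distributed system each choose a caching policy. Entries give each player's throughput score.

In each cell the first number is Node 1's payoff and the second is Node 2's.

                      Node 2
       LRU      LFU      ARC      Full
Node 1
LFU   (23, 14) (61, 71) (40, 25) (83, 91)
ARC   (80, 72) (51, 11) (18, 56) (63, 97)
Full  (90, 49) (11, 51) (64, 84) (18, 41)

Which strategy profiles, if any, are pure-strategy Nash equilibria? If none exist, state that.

Check each profile: it is a Nash equilibrium iff no player can strictly gain by switching unilaterally.
(LFU, LRU): Node 1 can switch to ARC (23 → 80). Not NE.
(LFU, LFU): Node 2 can switch to Full (71 → 91). Not NE.
(LFU, ARC): Node 1 can switch to Full (40 → 64). Not NE.
(LFU, Full): Node 1 gets 83, best alternative 63; Node 2 gets 91, best alternative 71. No profitable deviation — NE.
(ARC, LRU): Node 1 can switch to Full (80 → 90). Not NE.
(ARC, LFU): Node 1 can switch to LFU (51 → 61). Not NE.
(ARC, ARC): Node 1 can switch to LFU (18 → 40). Not NE.
(Full, ARC): Node 1 gets 64, best alternative 40; Node 2 gets 84, best alternative 51. No profitable deviation — NE.
(The remaining 4 profiles each have a profitable deviation by the same check.)

Pure-strategy Nash equilibria: (LFU, Full); (Full, ARC)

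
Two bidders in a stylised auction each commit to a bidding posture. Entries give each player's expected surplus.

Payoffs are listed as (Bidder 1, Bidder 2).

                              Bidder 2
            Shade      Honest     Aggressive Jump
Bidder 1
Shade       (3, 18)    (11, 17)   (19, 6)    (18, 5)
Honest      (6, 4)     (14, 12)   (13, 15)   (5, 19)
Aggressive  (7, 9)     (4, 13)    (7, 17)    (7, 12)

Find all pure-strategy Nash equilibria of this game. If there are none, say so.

This game has no pure Nash equilibrium.

Bidder 1 against Shade: payoffs 3, 6, 7 → best response Aggressive.
Bidder 1 against Honest: payoffs 11, 14, 4 → best response Honest.
Bidder 1 against Aggressive: payoffs 19, 13, 7 → best response Shade.
Bidder 1 against Jump: payoffs 18, 5, 7 → best response Shade.
Bidder 2 against Shade: payoffs 18, 17, 6, 5 → best response Shade.
Bidder 2 against Honest: payoffs 4, 12, 15, 19 → best response Jump.
Bidder 2 against Aggressive: payoffs 9, 13, 17, 12 → best response Aggressive.
No profile is a mutual best response for all players.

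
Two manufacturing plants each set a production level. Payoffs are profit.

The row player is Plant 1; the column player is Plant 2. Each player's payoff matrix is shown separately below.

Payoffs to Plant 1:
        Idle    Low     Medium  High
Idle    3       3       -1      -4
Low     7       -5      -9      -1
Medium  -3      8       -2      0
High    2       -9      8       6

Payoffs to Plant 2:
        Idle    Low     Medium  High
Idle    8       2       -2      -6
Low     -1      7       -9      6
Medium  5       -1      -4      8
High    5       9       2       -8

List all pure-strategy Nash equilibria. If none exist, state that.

(Idle, Idle): Plant 1 can switch to Low (3 → 7). Not NE.
(Idle, Low): Plant 1 can switch to Medium (3 → 8). Not NE.
(Idle, Medium): Plant 1 can switch to High (-1 → 8). Not NE.
(Idle, High): Plant 1 can switch to Low (-4 → -1). Not NE.
(Low, Idle): Plant 2 can switch to Low (-1 → 7). Not NE.
(Low, Low): Plant 1 can switch to Idle (-5 → 3). Not NE.
(Low, Medium): Plant 1 can switch to Idle (-9 → -1). Not NE.
(Low, High): Plant 1 can switch to Medium (-1 → 0). Not NE.
(Medium, Idle): Plant 1 can switch to Idle (-3 → 3). Not NE.
(Medium, Low): Plant 2 can switch to Idle (-1 → 5). Not NE.
(Medium, Medium): Plant 1 can switch to Idle (-2 → -1). Not NE.
(Medium, High): Plant 1 can switch to High (0 → 6). Not NE.
(The remaining 4 profiles each have a profitable deviation by the same check.)

This game has no pure Nash equilibrium.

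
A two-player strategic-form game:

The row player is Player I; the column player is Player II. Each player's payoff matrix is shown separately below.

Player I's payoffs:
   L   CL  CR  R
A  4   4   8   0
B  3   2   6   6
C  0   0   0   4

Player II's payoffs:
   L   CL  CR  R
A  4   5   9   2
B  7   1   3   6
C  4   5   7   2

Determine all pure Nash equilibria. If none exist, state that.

Player I against L: payoffs 4, 3, 0 → best response A.
Player I against CL: payoffs 4, 2, 0 → best response A.
Player I against CR: payoffs 8, 6, 0 → best response A.
Player I against R: payoffs 0, 6, 4 → best response B.
Player II against A: payoffs 4, 5, 9, 2 → best response CR.
Player II against B: payoffs 7, 1, 3, 6 → best response L.
Player II against C: payoffs 4, 5, 7, 2 → best response CR.
Mutual best responses: (A, CR).

Pure NE: (A, CR)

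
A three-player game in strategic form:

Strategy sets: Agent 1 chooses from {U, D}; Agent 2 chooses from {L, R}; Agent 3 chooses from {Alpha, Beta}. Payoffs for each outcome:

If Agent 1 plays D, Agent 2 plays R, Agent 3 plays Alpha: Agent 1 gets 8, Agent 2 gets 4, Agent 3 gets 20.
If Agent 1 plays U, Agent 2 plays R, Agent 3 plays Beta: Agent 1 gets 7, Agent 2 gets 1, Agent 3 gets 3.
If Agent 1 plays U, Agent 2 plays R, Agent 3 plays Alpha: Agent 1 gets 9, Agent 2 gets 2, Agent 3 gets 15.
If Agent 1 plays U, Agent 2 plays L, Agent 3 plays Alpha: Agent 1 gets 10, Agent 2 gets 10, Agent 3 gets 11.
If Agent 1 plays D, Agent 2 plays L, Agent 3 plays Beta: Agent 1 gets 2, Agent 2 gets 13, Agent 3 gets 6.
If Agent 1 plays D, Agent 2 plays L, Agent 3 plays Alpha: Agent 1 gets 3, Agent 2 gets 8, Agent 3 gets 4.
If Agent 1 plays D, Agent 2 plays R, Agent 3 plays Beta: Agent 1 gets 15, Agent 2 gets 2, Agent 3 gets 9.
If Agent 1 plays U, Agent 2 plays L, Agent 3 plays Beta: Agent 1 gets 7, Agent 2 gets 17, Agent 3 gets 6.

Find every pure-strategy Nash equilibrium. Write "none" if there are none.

(U, L, Alpha): Agent 1 gets 10, best alternative 3; Agent 2 gets 10, best alternative 2; Agent 3 gets 11, best alternative 6. No profitable deviation — NE.
(U, L, Beta): Agent 3 can switch to Alpha (6 → 11). Not NE.
(U, R, Alpha): Agent 2 can switch to L (2 → 10). Not NE.
(U, R, Beta): Agent 1 can switch to D (7 → 15). Not NE.
(D, L, Alpha): Agent 1 can switch to U (3 → 10). Not NE.
(D, L, Beta): Agent 1 can switch to U (2 → 7). Not NE.
(D, R, Alpha): Agent 1 can switch to U (8 → 9). Not NE.
(The remaining 1 profile has a profitable deviation by the same check.)

Pure NE: (U, L, Alpha)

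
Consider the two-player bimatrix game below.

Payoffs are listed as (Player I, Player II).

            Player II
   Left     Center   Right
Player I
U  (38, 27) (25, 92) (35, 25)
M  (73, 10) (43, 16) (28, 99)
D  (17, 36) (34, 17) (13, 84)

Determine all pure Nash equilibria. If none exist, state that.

There is no pure-strategy Nash equilibrium.

Player I against Left: payoffs 38, 73, 17 → best response M.
Player I against Center: payoffs 25, 43, 34 → best response M.
Player I against Right: payoffs 35, 28, 13 → best response U.
Player II against U: payoffs 27, 92, 25 → best response Center.
Player II against M: payoffs 10, 16, 99 → best response Right.
Player II against D: payoffs 36, 17, 84 → best response Right.
No profile is a mutual best response for all players.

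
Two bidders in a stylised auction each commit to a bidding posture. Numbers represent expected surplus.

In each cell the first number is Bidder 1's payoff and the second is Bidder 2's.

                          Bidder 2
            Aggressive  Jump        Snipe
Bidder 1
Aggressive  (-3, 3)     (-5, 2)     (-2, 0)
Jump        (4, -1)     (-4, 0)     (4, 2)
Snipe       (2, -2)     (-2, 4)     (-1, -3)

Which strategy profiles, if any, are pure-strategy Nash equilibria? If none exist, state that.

Pure-strategy Nash equilibria: (Jump, Snipe), (Snipe, Jump)

Bidder 1 against Aggressive: payoffs -3, 4, 2 → best response Jump.
Bidder 1 against Jump: payoffs -5, -4, -2 → best response Snipe.
Bidder 1 against Snipe: payoffs -2, 4, -1 → best response Jump.
Bidder 2 against Aggressive: payoffs 3, 2, 0 → best response Aggressive.
Bidder 2 against Jump: payoffs -1, 0, 2 → best response Snipe.
Bidder 2 against Snipe: payoffs -2, 4, -3 → best response Jump.
Mutual best responses: (Jump, Snipe); (Snipe, Jump).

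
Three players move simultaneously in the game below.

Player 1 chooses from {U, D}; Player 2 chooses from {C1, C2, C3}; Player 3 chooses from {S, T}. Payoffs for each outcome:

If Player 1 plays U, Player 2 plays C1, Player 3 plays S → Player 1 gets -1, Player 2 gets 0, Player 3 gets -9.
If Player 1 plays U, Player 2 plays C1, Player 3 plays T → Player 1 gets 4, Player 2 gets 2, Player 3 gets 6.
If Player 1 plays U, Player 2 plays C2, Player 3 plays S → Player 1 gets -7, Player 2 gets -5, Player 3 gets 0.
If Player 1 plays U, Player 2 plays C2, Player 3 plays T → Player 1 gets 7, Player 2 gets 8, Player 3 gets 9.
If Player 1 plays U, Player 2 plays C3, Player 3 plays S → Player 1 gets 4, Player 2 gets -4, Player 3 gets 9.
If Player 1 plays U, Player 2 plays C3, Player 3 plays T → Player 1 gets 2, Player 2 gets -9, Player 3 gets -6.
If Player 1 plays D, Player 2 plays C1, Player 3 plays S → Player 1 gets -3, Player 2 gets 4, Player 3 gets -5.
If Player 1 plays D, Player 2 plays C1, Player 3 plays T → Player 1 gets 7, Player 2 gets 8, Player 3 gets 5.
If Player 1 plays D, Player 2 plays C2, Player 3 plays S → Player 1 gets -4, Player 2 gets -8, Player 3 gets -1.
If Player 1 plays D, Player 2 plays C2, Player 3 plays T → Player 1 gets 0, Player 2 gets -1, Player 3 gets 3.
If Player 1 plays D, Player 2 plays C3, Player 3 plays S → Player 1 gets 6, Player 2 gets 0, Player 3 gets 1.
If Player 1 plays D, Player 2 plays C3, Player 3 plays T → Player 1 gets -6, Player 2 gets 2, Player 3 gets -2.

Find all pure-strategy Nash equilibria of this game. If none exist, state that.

(U, C1, S): Player 3 can switch to T (-9 → 6). Not NE.
(U, C1, T): Player 1 can switch to D (4 → 7). Not NE.
(U, C2, S): Player 1 can switch to D (-7 → -4). Not NE.
(U, C2, T): Player 1 gets 7, best alternative 0; Player 2 gets 8, best alternative 2; Player 3 gets 9, best alternative 0. No profitable deviation — NE.
(U, C3, S): Player 1 can switch to D (4 → 6). Not NE.
(U, C3, T): Player 2 can switch to C1 (-9 → 2). Not NE.
(D, C1, S): Player 1 can switch to U (-3 → -1). Not NE.
(D, C1, T): Player 1 gets 7, best alternative 4; Player 2 gets 8, best alternative 2; Player 3 gets 5, best alternative -5. No profitable deviation — NE.
(D, C2, S): Player 2 can switch to C1 (-8 → 4). Not NE.
(D, C2, T): Player 1 can switch to U (0 → 7). Not NE.
(D, C3, S): Player 2 can switch to C1 (0 → 4). Not NE.
(D, C3, T): Player 1 can switch to U (-6 → 2). Not NE.

The pure Nash equilibria are (U, C2, T) and (D, C1, T).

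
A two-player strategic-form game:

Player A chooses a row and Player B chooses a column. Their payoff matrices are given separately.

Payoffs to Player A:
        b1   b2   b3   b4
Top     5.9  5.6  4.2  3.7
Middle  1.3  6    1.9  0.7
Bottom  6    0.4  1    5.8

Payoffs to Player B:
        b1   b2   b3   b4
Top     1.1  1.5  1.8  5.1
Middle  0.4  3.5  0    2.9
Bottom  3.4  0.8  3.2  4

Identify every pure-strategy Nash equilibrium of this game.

Pure-strategy Nash equilibria: (Middle, b2); (Bottom, b4)

Player A against b1: payoffs 5.9, 1.3, 6 → best response Bottom.
Player A against b2: payoffs 5.6, 6, 0.4 → best response Middle.
Player A against b3: payoffs 4.2, 1.9, 1 → best response Top.
Player A against b4: payoffs 3.7, 0.7, 5.8 → best response Bottom.
Player B against Top: payoffs 1.1, 1.5, 1.8, 5.1 → best response b4.
Player B against Middle: payoffs 0.4, 3.5, 0, 2.9 → best response b2.
Player B against Bottom: payoffs 3.4, 0.8, 3.2, 4 → best response b4.
Mutual best responses: (Middle, b2); (Bottom, b4).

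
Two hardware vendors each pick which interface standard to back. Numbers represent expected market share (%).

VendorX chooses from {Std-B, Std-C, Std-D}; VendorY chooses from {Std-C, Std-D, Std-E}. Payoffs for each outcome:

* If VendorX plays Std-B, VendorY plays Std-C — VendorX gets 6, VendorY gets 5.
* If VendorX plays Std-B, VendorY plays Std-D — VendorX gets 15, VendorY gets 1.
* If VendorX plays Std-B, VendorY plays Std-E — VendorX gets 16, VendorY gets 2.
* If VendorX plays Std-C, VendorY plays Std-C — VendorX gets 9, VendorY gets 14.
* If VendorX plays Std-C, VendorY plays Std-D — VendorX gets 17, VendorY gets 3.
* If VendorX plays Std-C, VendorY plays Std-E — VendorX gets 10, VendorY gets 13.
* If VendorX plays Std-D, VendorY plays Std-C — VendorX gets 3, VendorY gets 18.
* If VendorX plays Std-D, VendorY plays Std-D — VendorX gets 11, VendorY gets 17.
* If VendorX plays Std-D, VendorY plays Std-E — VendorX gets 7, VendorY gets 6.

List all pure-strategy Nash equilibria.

For each player, find the best response to each opponent profile; mutual best responses are the pure NE.
VendorX against Std-C: payoffs 6, 9, 3 → best response Std-C.
VendorX against Std-D: payoffs 15, 17, 11 → best response Std-C.
VendorX against Std-E: payoffs 16, 10, 7 → best response Std-B.
VendorY against Std-B: payoffs 5, 1, 2 → best response Std-C.
VendorY against Std-C: payoffs 14, 3, 13 → best response Std-C.
VendorY against Std-D: payoffs 18, 17, 6 → best response Std-C.
Mutual best responses: (Std-C, Std-C).

(Std-C, Std-C)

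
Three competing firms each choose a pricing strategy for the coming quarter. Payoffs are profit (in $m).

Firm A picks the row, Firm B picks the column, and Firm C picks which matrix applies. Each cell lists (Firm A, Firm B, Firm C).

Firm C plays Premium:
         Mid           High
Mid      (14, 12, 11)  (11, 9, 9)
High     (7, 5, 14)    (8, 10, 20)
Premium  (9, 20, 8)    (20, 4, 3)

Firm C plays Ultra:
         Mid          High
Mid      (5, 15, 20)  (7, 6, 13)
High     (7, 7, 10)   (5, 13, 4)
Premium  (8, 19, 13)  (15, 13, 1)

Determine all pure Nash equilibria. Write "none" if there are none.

(Mid, Mid, Premium): Firm C can switch to Ultra (11 → 20). Not NE.
(Mid, Mid, Ultra): Firm A can switch to High (5 → 7). Not NE.
(Mid, High, Premium): Firm A can switch to Premium (11 → 20). Not NE.
(Mid, High, Ultra): Firm A can switch to Premium (7 → 15). Not NE.
(High, Mid, Premium): Firm A can switch to Mid (7 → 14). Not NE.
(High, Mid, Ultra): Firm A can switch to Premium (7 → 8). Not NE.
(Premium, Mid, Ultra): Firm A gets 8, best alternative 7; Firm B gets 19, best alternative 13; Firm C gets 13, best alternative 8. No profitable deviation — NE.
(The remaining 5 profiles each have a profitable deviation by the same check.)

(Premium, Mid, Ultra)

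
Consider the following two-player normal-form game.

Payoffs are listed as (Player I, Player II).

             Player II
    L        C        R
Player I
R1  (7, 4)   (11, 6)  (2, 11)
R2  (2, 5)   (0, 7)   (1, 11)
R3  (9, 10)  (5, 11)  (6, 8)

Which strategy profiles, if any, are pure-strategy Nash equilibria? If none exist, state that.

none

Mark each player's best response to every combination of opponents' strategies; a profile where every player is best-responding is a pure Nash equilibrium.
Player I against L: payoffs 7, 2, 9 → best response R3.
Player I against C: payoffs 11, 0, 5 → best response R1.
Player I against R: payoffs 2, 1, 6 → best response R3.
Player II against R1: payoffs 4, 6, 11 → best response R.
Player II against R2: payoffs 5, 7, 11 → best response R.
Player II against R3: payoffs 10, 11, 8 → best response C.
No profile is a mutual best response for all players.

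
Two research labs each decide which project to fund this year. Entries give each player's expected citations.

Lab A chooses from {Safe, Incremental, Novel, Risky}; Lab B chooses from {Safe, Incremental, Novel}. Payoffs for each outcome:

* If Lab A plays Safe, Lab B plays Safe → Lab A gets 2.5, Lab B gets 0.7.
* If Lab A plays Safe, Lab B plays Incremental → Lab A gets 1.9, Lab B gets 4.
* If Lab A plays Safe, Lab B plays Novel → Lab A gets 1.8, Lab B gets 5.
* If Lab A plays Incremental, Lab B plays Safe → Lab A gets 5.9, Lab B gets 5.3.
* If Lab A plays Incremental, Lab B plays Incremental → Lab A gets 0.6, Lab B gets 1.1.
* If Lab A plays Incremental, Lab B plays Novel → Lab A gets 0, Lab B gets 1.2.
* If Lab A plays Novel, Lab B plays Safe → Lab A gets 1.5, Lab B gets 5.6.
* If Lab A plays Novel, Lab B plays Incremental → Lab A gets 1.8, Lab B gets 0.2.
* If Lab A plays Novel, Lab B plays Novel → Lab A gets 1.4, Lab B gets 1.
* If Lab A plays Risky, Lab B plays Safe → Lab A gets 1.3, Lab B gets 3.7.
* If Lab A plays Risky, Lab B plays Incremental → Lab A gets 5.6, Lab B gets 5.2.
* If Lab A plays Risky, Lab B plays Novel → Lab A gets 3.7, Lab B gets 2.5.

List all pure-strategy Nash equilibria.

The pure Nash equilibria are (Incremental, Safe) and (Risky, Incremental).

Lab A against Safe: payoffs 2.5, 5.9, 1.5, 1.3 → best response Incremental.
Lab A against Incremental: payoffs 1.9, 0.6, 1.8, 5.6 → best response Risky.
Lab A against Novel: payoffs 1.8, 0, 1.4, 3.7 → best response Risky.
Lab B against Safe: payoffs 0.7, 4, 5 → best response Novel.
Lab B against Incremental: payoffs 5.3, 1.1, 1.2 → best response Safe.
Lab B against Novel: payoffs 5.6, 0.2, 1 → best response Safe.
Lab B against Risky: payoffs 3.7, 5.2, 2.5 → best response Incremental.
Mutual best responses: (Incremental, Safe); (Risky, Incremental).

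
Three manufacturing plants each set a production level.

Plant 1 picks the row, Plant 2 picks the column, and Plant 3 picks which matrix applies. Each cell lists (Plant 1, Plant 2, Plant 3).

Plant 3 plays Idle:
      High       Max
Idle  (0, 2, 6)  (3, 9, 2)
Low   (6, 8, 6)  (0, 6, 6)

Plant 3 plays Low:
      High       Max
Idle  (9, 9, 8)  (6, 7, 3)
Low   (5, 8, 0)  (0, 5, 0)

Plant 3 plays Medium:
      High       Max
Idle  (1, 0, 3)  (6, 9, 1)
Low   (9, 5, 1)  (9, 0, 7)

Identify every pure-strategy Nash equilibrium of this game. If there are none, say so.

Plant 1 against (High, Idle): payoffs 0, 6 → best response Low.
Plant 1 against (High, Low): payoffs 9, 5 → best response Idle.
Plant 1 against (High, Medium): payoffs 1, 9 → best response Low.
Plant 1 against (Max, Idle): payoffs 3, 0 → best response Idle.
Plant 1 against (Max, Low): payoffs 6, 0 → best response Idle.
Plant 1 against (Max, Medium): payoffs 6, 9 → best response Low.
Plant 2 against (Idle, Idle): payoffs 2, 9 → best response Max.
Plant 2 against (Idle, Low): payoffs 9, 7 → best response High.
Plant 2 against (Idle, Medium): payoffs 0, 9 → best response Max.
Plant 2 against (Low, Idle): payoffs 8, 6 → best response High.
Plant 2 against (Low, Low): payoffs 8, 5 → best response High.
Plant 2 against (Low, Medium): payoffs 5, 0 → best response High.
Plant 3 against (Idle, High): payoffs 6, 8, 3 → best response Low.
Plant 3 against (Idle, Max): payoffs 2, 3, 1 → best response Low.
Plant 3 against (Low, High): payoffs 6, 0, 1 → best response Idle.
Plant 3 against (Low, Max): payoffs 6, 0, 7 → best response Medium.
Mutual best responses: (Idle, High, Low); (Low, High, Idle).

Pure-strategy Nash equilibria: (Idle, High, Low) and (Low, High, Idle)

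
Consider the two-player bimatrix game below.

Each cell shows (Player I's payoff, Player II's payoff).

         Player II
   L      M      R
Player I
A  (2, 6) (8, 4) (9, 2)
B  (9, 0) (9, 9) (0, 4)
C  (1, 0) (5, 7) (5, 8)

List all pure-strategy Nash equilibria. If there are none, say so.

Pure NE: (B, M)

Player I against L: payoffs 2, 9, 1 → best response B.
Player I against M: payoffs 8, 9, 5 → best response B.
Player I against R: payoffs 9, 0, 5 → best response A.
Player II against A: payoffs 6, 4, 2 → best response L.
Player II against B: payoffs 0, 9, 4 → best response M.
Player II against C: payoffs 0, 7, 8 → best response R.
Mutual best responses: (B, M).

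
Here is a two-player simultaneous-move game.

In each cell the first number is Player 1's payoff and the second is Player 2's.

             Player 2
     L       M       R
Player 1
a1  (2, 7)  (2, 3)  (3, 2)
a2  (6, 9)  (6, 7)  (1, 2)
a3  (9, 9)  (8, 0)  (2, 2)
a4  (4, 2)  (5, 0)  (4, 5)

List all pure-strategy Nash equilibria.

Player 1 against L: payoffs 2, 6, 9, 4 → best response a3.
Player 1 against M: payoffs 2, 6, 8, 5 → best response a3.
Player 1 against R: payoffs 3, 1, 2, 4 → best response a4.
Player 2 against a1: payoffs 7, 3, 2 → best response L.
Player 2 against a2: payoffs 9, 7, 2 → best response L.
Player 2 against a3: payoffs 9, 0, 2 → best response L.
Player 2 against a4: payoffs 2, 0, 5 → best response R.
Mutual best responses: (a3, L); (a4, R).

(a3, L); (a4, R)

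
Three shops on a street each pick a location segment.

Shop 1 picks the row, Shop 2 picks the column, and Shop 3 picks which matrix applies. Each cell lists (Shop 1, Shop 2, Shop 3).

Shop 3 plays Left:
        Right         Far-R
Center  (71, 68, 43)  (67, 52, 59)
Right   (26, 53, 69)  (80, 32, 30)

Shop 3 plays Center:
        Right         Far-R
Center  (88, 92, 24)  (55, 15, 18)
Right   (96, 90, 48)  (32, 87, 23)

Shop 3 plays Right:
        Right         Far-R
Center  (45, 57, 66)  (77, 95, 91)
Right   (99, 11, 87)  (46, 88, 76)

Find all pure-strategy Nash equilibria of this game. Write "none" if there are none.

(Center, Right, Left): Shop 3 can switch to Right (43 → 66). Not NE.
(Center, Right, Center): Shop 1 can switch to Right (88 → 96). Not NE.
(Center, Right, Right): Shop 1 can switch to Right (45 → 99). Not NE.
(Center, Far-R, Left): Shop 1 can switch to Right (67 → 80). Not NE.
(Center, Far-R, Center): Shop 2 can switch to Right (15 → 92). Not NE.
(Center, Far-R, Right): Shop 1 gets 77, best alternative 46; Shop 2 gets 95, best alternative 57; Shop 3 gets 91, best alternative 59. No profitable deviation — NE.
(Right, Right, Left): Shop 1 can switch to Center (26 → 71). Not NE.
(The remaining 5 profiles each have a profitable deviation by the same check.)

The unique pure-strategy Nash equilibrium is (Center, Far-R, Right).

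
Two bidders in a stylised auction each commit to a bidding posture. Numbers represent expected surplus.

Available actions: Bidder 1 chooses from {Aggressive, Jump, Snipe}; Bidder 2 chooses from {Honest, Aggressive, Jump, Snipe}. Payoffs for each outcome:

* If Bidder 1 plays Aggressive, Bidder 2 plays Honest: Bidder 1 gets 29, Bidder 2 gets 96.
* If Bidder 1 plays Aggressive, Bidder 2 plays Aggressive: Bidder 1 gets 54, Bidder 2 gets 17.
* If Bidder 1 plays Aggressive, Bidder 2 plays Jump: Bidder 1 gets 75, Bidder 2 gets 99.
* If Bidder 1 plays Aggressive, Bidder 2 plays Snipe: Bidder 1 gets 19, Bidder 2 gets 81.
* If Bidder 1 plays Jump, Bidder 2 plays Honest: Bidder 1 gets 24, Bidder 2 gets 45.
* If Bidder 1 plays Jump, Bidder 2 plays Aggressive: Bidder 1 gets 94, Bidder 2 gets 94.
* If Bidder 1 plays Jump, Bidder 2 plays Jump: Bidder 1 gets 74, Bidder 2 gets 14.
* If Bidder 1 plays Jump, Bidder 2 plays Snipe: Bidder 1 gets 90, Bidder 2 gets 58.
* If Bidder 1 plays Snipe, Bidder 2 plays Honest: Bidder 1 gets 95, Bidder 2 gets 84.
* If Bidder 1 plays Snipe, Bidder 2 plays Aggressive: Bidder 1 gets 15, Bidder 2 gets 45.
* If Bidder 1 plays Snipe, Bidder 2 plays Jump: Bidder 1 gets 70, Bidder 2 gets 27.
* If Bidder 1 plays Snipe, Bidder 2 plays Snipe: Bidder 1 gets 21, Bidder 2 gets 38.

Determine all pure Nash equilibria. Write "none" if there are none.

(Aggressive, Jump) and (Jump, Aggressive) and (Snipe, Honest)

Bidder 1 against Honest: payoffs 29, 24, 95 → best response Snipe.
Bidder 1 against Aggressive: payoffs 54, 94, 15 → best response Jump.
Bidder 1 against Jump: payoffs 75, 74, 70 → best response Aggressive.
Bidder 1 against Snipe: payoffs 19, 90, 21 → best response Jump.
Bidder 2 against Aggressive: payoffs 96, 17, 99, 81 → best response Jump.
Bidder 2 against Jump: payoffs 45, 94, 14, 58 → best response Aggressive.
Bidder 2 against Snipe: payoffs 84, 45, 27, 38 → best response Honest.
Mutual best responses: (Aggressive, Jump); (Jump, Aggressive); (Snipe, Honest).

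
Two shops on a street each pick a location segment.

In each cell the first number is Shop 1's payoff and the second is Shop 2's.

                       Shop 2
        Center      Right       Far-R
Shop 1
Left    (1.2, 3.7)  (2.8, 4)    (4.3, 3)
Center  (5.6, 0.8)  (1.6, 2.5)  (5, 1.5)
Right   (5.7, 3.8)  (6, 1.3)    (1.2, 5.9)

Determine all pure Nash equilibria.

For each strategy profile, look for a profitable unilateral deviation.
(Left, Center): Shop 1 can switch to Center (1.2 → 5.6). Not NE.
(Left, Right): Shop 1 can switch to Right (2.8 → 6). Not NE.
(Left, Far-R): Shop 1 can switch to Center (4.3 → 5). Not NE.
(Center, Center): Shop 1 can switch to Right (5.6 → 5.7). Not NE.
(Center, Right): Shop 1 can switch to Left (1.6 → 2.8). Not NE.
(Center, Far-R): Shop 2 can switch to Right (1.5 → 2.5). Not NE.
(Right, Center): Shop 2 can switch to Far-R (3.8 → 5.9). Not NE.
(Right, Right): Shop 2 can switch to Center (1.3 → 3.8). Not NE.
(Right, Far-R): Shop 1 can switch to Left (1.2 → 4.3). Not NE.

This game has no pure Nash equilibrium.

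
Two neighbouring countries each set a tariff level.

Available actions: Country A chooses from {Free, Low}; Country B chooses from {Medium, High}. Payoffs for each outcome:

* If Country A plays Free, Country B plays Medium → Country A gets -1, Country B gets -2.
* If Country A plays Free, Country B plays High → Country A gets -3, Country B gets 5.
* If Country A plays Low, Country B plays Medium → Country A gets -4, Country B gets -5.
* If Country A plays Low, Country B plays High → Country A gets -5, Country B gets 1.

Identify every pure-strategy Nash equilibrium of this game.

(Free, Medium): Country B can switch to High (-2 → 5). Not NE.
(Free, High): Country A gets -3, best alternative -5; Country B gets 5, best alternative -2. No profitable deviation — NE.
(Low, Medium): Country A can switch to Free (-4 → -1). Not NE.
(Low, High): Country A can switch to Free (-5 → -3). Not NE.

(Free, High)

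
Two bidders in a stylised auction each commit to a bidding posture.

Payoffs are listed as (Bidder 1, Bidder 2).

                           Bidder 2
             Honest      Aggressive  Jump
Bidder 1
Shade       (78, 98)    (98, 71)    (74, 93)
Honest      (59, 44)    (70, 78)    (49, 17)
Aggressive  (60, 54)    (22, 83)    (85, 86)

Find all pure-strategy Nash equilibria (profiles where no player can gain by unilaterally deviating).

(Shade, Honest); (Aggressive, Jump)

(Shade, Honest): Bidder 1 gets 78, best alternative 60; Bidder 2 gets 98, best alternative 93. No profitable deviation — NE.
(Shade, Aggressive): Bidder 2 can switch to Honest (71 → 98). Not NE.
(Shade, Jump): Bidder 1 can switch to Aggressive (74 → 85). Not NE.
(Honest, Honest): Bidder 1 can switch to Shade (59 → 78). Not NE.
(Honest, Aggressive): Bidder 1 can switch to Shade (70 → 98). Not NE.
(Honest, Jump): Bidder 1 can switch to Shade (49 → 74). Not NE.
(Aggressive, Honest): Bidder 1 can switch to Shade (60 → 78). Not NE.
(Aggressive, Aggressive): Bidder 1 can switch to Shade (22 → 98). Not NE.
(Aggressive, Jump): Bidder 1 gets 85, best alternative 74; Bidder 2 gets 86, best alternative 83. No profitable deviation — NE.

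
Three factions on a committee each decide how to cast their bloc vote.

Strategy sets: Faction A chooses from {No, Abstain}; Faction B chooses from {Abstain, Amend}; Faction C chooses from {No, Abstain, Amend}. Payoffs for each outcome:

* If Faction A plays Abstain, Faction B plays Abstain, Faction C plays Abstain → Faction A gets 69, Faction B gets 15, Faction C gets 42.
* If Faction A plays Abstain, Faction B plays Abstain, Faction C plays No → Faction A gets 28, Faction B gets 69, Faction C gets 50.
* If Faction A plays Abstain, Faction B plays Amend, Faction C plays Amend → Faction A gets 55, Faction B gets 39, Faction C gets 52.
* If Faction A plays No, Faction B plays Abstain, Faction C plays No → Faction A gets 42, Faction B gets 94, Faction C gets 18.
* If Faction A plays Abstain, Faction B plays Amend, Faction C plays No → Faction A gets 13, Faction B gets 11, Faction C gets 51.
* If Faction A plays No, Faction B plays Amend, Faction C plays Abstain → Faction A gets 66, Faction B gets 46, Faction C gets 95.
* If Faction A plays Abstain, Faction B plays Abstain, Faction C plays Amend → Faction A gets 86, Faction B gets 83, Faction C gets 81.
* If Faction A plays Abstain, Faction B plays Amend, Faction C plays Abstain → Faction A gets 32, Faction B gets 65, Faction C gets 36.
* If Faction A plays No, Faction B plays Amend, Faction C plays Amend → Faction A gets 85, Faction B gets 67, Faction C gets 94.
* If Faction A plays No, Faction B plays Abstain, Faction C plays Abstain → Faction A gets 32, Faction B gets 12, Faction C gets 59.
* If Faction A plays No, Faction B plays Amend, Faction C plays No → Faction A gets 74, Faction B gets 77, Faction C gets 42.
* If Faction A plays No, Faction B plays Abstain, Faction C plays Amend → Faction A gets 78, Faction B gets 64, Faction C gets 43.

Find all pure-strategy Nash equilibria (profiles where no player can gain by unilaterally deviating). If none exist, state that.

(No, Abstain, No): Faction C can switch to Abstain (18 → 59). Not NE.
(No, Abstain, Abstain): Faction A can switch to Abstain (32 → 69). Not NE.
(No, Abstain, Amend): Faction A can switch to Abstain (78 → 86). Not NE.
(No, Amend, No): Faction B can switch to Abstain (77 → 94). Not NE.
(No, Amend, Abstain): Faction A gets 66, best alternative 32; Faction B gets 46, best alternative 12; Faction C gets 95, best alternative 94. No profitable deviation — NE.
(No, Amend, Amend): Faction C can switch to Abstain (94 → 95). Not NE.
(Abstain, Abstain, No): Faction A can switch to No (28 → 42). Not NE.
(Abstain, Abstain, Amend): Faction A gets 86, best alternative 78; Faction B gets 83, best alternative 39; Faction C gets 81, best alternative 50. No profitable deviation — NE.
(The remaining 4 profiles each have a profitable deviation by the same check.)

Pure-strategy Nash equilibria: (No, Amend, Abstain) and (Abstain, Abstain, Amend)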